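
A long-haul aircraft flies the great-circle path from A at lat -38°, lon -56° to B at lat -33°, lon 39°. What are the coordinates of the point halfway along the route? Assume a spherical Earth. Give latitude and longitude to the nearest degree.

Convert each endpoint to a unit vector on the sphere (x = cos φ cos λ, y = cos φ sin λ, z = sin φ).
The central angle between the endpoints is δ = arccos(p₁·p₂) ≈ 1.289 rad (73.9°).
Interpolate at f = 1/2 with slerp weights a = sin((1−f)δ)/sin δ ≈ 0.626, b = sin(fδ)/sin δ ≈ 0.626.
p = a·p₁ + b·p₂ ≈ (0.683, -0.079, -0.726); φ = arcsin(p_z) ≈ -46.54°, λ = atan2(p_y, p_x) ≈ -6.55°.

≈ lat -47°, lon -7°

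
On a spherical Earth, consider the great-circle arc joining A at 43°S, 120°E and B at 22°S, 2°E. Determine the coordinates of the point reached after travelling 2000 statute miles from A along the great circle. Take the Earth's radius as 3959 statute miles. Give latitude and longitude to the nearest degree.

≈ 53°S, 79°E

From cos δ = sin φ₁ sin φ₂ + cos φ₁ cos φ₂ cos Δλ, the central angle is δ ≈ 1.634 rad (93.6°). The total great-circle distance is δ·R ≈ 1.634 × 3959 ≈ 6468 mi, so the target fraction is f = 2000/6468 ≈ 0.309.
Interpolate at f ≈ 0.309 with slerp weights a = sin((1−f)δ)/sin δ ≈ 0.906, b = sin(fδ)/sin δ ≈ 0.485.
p = a·p₁ + b·p₂ ≈ (0.118, 0.589, -0.799); φ = arcsin(p_z) ≈ -53.06°, λ = atan2(p_y, p_x) ≈ 78.66°.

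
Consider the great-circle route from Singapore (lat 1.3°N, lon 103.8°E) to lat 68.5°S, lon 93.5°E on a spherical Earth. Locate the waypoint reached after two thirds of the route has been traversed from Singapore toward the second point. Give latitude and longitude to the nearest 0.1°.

The haversine formula gives a central angle δ ≈ 1.225 rad (70.2°) between the endpoints.
Interpolate at f = 2/3 with slerp weights a = sin((1−f)δ)/sin δ ≈ 0.422, b = sin(fδ)/sin δ ≈ 0.775.
p = a·p₁ + b·p₂ ≈ (-0.118, 0.693, -0.711); φ = arcsin(p_z) ≈ -45.33°, λ = atan2(p_y, p_x) ≈ 99.66°.

≈ lat 45.3°S, lon 99.7°E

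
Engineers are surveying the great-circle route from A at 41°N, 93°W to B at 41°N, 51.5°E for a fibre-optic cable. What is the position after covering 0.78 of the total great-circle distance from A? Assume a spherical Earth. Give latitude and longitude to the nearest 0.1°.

The haversine formula gives a central angle δ ≈ 1.604 rad (91.9°) between the endpoints.
Interpolate at f = 0.78 with slerp weights a = sin((1−f)δ)/sin δ ≈ 0.346, b = sin(fδ)/sin δ ≈ 0.950.
p = a·p₁ + b·p₂ ≈ (0.433, 0.300, 0.850); φ = arcsin(p_z) ≈ 58.22°, λ = atan2(p_y, p_x) ≈ 34.78°.

≈ 58.2°N, 34.8°E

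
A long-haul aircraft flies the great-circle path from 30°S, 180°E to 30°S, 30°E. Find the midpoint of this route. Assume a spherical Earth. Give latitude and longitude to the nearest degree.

Write both endpoints as unit vectors p₁, p₂ with components (cos φ cos λ, cos φ sin λ, sin φ).
The central angle between the endpoints is δ = arccos(p₁·p₂) ≈ 1.982 rad (113.5°).
Interpolate at f = 1/2 with slerp weights a = sin((1−f)δ)/sin δ ≈ 0.913, b = sin(fδ)/sin δ ≈ 0.913.
p = a·p₁ + b·p₂ ≈ (-0.106, 0.395, -0.913); φ = arcsin(p_z) ≈ -65.85°, λ = atan2(p_y, p_x) ≈ 105.00°.

≈ 66°S, 105°E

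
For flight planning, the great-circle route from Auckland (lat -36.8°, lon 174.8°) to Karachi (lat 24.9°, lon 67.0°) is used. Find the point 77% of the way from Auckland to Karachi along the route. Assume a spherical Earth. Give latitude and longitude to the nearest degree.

≈ lat 10°, lon 91°

Convert each endpoint to a unit vector on the sphere (x = cos φ cos λ, y = cos φ sin λ, z = sin φ).
The central angle between the endpoints is δ = arccos(p₁·p₂) ≈ 2.065 rad (118.3°).
Interpolate at f = 0.77 with slerp weights a = sin((1−f)δ)/sin δ ≈ 0.519, b = sin(fδ)/sin δ ≈ 1.136.
p = a·p₁ + b·p₂ ≈ (-0.012, 0.986, 0.167); φ = arcsin(p_z) ≈ 9.61°, λ = atan2(p_y, p_x) ≈ 90.68°.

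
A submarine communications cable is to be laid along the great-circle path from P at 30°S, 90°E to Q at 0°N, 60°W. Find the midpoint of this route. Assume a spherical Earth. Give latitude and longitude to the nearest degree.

Convert each endpoint to a unit vector on the sphere (x = cos φ cos λ, y = cos φ sin λ, z = sin φ).
The central angle between the endpoints is δ = arccos(p₁·p₂) ≈ 2.419 rad (138.6°).
Interpolate at f = 1/2 with slerp weights a = sin((1−f)δ)/sin δ ≈ 1.414, b = sin(fδ)/sin δ ≈ 1.414.
p = a·p₁ + b·p₂ ≈ (0.707, 0.000, -0.707); φ = arcsin(p_z) ≈ -45.00°, λ = atan2(p_y, p_x) ≈ 0.00°.

≈ 45°S, 0°E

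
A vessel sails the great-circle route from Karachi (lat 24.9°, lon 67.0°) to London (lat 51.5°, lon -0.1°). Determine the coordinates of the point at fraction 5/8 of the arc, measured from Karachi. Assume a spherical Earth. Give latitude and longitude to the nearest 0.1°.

≈ lat 46.5°, lon 31.7°

Convert each endpoint to a unit vector on the sphere (x = cos φ cos λ, y = cos φ sin λ, z = sin φ).
The central angle between the endpoints is δ = arccos(p₁·p₂) ≈ 0.989 rad (56.7°).
Interpolate at f = 5/8 with slerp weights a = sin((1−f)δ)/sin δ ≈ 0.434, b = sin(fδ)/sin δ ≈ 0.694.
p = a·p₁ + b·p₂ ≈ (0.586, 0.361, 0.726); φ = arcsin(p_z) ≈ 46.51°, λ = atan2(p_y, p_x) ≈ 31.69°.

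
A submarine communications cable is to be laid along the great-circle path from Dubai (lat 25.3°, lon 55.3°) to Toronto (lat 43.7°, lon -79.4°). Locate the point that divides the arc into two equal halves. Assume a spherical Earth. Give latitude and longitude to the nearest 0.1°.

Write both endpoints as unit vectors p₁, p₂ with components (cos φ cos λ, cos φ sin λ, sin φ).
The central angle between the endpoints is δ = arccos(p₁·p₂) ≈ 1.736 rad (99.5°).
Interpolate at f = 1/2 with slerp weights a = sin((1−f)δ)/sin δ ≈ 0.774, b = sin(fδ)/sin δ ≈ 0.774.
p = a·p₁ + b·p₂ ≈ (0.501, 0.025, 0.865); φ = arcsin(p_z) ≈ 59.89°, λ = atan2(p_y, p_x) ≈ 2.89°.

≈ lat 59.9°, lon 2.9°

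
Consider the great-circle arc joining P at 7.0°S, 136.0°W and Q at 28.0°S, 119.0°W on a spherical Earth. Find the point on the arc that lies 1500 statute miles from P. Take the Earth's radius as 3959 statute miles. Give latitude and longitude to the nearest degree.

≈ 24°S, 122°W

From cos δ = sin φ₁ sin φ₂ + cos φ₁ cos φ₂ cos Δλ, the central angle is δ ≈ 0.462 rad (26.5°). The total great-circle distance is δ·R ≈ 0.462 × 3959 ≈ 1828 mi, so the target fraction is f = 1500/1828 ≈ 0.821.
Interpolate at f ≈ 0.821 with slerp weights a = sin((1−f)δ)/sin δ ≈ 0.186, b = sin(fδ)/sin δ ≈ 0.830.
p = a·p₁ + b·p₂ ≈ (-0.488, -0.769, -0.412); φ = arcsin(p_z) ≈ -24.36°, λ = atan2(p_y, p_x) ≈ -122.39°.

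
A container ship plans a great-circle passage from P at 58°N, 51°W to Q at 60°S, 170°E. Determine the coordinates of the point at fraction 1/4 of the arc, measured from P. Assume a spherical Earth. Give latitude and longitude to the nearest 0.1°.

≈ 31.3°N, 94.6°W

From cos δ = sin φ₁ sin φ₂ + cos φ₁ cos φ₂ cos Δλ, the central angle is δ ≈ 2.777 rad (159.1°).
Interpolate at f = 1/4 with slerp weights a = sin((1−f)δ)/sin δ ≈ 2.447, b = sin(fδ)/sin δ ≈ 1.796.
p = a·p₁ + b·p₂ ≈ (-0.068, -0.852, 0.519); φ = arcsin(p_z) ≈ 31.30°, λ = atan2(p_y, p_x) ≈ -94.60°.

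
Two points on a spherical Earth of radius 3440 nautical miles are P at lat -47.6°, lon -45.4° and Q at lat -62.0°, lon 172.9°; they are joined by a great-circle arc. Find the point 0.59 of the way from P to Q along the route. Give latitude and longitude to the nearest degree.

Write both endpoints as unit vectors p₁, p₂ with components (cos φ cos λ, cos φ sin λ, sin φ).
The central angle between the endpoints is δ = arccos(p₁·p₂) ≈ 1.155 rad (66.2°).
Interpolate at f = 0.59 with slerp weights a = sin((1−f)δ)/sin δ ≈ 0.499, b = sin(fδ)/sin δ ≈ 0.689.
p = a·p₁ + b·p₂ ≈ (-0.085, -0.199, -0.976); φ = arcsin(p_z) ≈ -77.49°, λ = atan2(p_y, p_x) ≈ -113.03°.

≈ lat -77°, lon -113°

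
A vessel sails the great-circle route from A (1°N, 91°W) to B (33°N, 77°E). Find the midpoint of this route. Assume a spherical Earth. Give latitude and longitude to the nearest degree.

Convert each endpoint to a unit vector on the sphere (x = cos φ cos λ, y = cos φ sin λ, z = sin φ).
The central angle between the endpoints is δ = arccos(p₁·p₂) ≈ 2.516 rad (144.2°).
Interpolate at f = 1/2 with slerp weights a = sin((1−f)δ)/sin δ ≈ 1.625, b = sin(fδ)/sin δ ≈ 1.625.
p = a·p₁ + b·p₂ ≈ (0.278, -0.297, 0.914); φ = arcsin(p_z) ≈ 66.00°, λ = atan2(p_y, p_x) ≈ -46.83°.

≈ (66°N, 47°W)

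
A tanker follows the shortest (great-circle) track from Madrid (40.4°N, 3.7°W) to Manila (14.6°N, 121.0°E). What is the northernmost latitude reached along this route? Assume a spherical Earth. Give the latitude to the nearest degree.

≈ 51°N

The great circle lies in the plane with unit normal n̂ = (p₁ × p₂)/|p₁ × p₂|.
Here n̂_z ≈ +0.627; the vertex latitude is φ_max = arccos|n̂_z| ≈ 51.2°.
Check via Clairaut: cos φ_max = |cos φ₁| · sin C = cos(40.4°)·sin(55.4°) ≈ 0.627, again giving ≈ 51.2°.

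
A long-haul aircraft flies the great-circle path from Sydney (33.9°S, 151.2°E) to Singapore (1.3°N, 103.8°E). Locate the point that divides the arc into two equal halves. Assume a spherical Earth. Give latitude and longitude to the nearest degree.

From cos δ = sin φ₁ sin φ₂ + cos φ₁ cos φ₂ cos Δλ, the central angle is δ ≈ 0.990 rad (56.7°).
Interpolate at f = 1/2 with slerp weights a = sin((1−f)δ)/sin δ ≈ 0.568, b = sin(fδ)/sin δ ≈ 0.568.
p = a·p₁ + b·p₂ ≈ (-0.549, 0.779, -0.304); φ = arcsin(p_z) ≈ -17.70°, λ = atan2(p_y, p_x) ≈ 125.17°.

≈ 18°S, 125°E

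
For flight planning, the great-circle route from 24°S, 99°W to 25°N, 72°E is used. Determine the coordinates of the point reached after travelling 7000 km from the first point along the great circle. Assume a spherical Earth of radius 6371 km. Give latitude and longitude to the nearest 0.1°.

≈ 3.5°S, 37.2°W

Convert each endpoint to a unit vector on the sphere (x = cos φ cos λ, y = cos φ sin λ, z = sin φ).
The central angle between the endpoints is δ = arccos(p₁·p₂) ≈ 2.998 rad (171.8°). The total great-circle distance is δ·R ≈ 2.998 × 6371 ≈ 19098 km, so the target fraction is f = 7000/19098 ≈ 0.367.
Interpolate at f ≈ 0.367 with slerp weights a = sin((1−f)δ)/sin δ ≈ 6.598, b = sin(fδ)/sin δ ≈ 6.208.
p = a·p₁ + b·p₂ ≈ (0.796, -0.603, -0.060); φ = arcsin(p_z) ≈ -3.45°, λ = atan2(p_y, p_x) ≈ -37.15°.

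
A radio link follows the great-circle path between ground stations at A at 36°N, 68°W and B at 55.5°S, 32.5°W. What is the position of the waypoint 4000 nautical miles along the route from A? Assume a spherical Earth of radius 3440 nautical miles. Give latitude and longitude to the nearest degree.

From cos δ = sin φ₁ sin φ₂ + cos φ₁ cos φ₂ cos Δλ, the central angle is δ ≈ 1.682 rad (96.4°). The total great-circle distance is δ·R ≈ 1.682 × 3440 ≈ 5787 nmi, so the target fraction is f = 4000/5787 ≈ 0.691.
Interpolate at f ≈ 0.691 with slerp weights a = sin((1−f)δ)/sin δ ≈ 0.500, b = sin(fδ)/sin δ ≈ 0.924.
p = a·p₁ + b·p₂ ≈ (0.593, -0.656, -0.468); φ = arcsin(p_z) ≈ -27.87°, λ = atan2(p_y, p_x) ≈ -47.90°.

≈ 28°S, 48°W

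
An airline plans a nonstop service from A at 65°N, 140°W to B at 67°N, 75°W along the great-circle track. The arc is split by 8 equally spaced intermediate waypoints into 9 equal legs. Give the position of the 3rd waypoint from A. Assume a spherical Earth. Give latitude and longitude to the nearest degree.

≈ 69°N, 121°W

Convert each endpoint to a unit vector on the sphere (x = cos φ cos λ, y = cos φ sin λ, z = sin φ).
The central angle between the endpoints is δ = arccos(p₁·p₂) ≈ 0.442 rad (25.3°).
Interpolate at f = 3/9 with slerp weights a = sin((1−f)δ)/sin δ ≈ 0.679, b = sin(fδ)/sin δ ≈ 0.343.
p = a·p₁ + b·p₂ ≈ (-0.185, -0.314, 0.931); φ = arcsin(p_z) ≈ 68.63°, λ = atan2(p_y, p_x) ≈ -120.52°.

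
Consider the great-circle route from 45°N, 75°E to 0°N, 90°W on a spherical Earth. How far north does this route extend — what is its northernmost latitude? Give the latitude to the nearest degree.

≈ 75°N

The great circle lies in the plane with unit normal n̂ = (p₁ × p₂)/|p₁ × p₂|.
Here n̂_z ≈ -0.251; the vertex latitude is φ_max = arccos|n̂_z| ≈ 75.5°.
Check via Clairaut: cos φ_max = |cos φ₁| · sin C = cos(45.0°)·sin(20.8°) ≈ 0.251, again giving ≈ 75.5°.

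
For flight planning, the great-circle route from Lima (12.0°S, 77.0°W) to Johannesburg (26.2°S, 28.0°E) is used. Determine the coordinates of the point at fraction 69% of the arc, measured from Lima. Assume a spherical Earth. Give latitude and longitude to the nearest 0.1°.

Convert each endpoint to a unit vector on the sphere (x = cos φ cos λ, y = cos φ sin λ, z = sin φ).
The central angle between the endpoints is δ = arccos(p₁·p₂) ≈ 1.707 rad (97.8°).
Interpolate at f = 0.69 with slerp weights a = sin((1−f)δ)/sin δ ≈ 0.509, b = sin(fδ)/sin δ ≈ 0.932.
p = a·p₁ + b·p₂ ≈ (0.851, -0.093, -0.517); φ = arcsin(p_z) ≈ -31.16°, λ = atan2(p_y, p_x) ≈ -6.23°.

≈ 31.2°S, 6.2°W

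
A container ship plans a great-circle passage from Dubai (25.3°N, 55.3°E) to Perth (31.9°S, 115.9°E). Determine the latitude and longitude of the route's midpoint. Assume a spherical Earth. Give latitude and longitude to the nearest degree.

≈ (4°S, 85°E)

Convert each endpoint to a unit vector on the sphere (x = cos φ cos λ, y = cos φ sin λ, z = sin φ).
The central angle between the endpoints is δ = arccos(p₁·p₂) ≈ 1.419 rad (81.3°).
Interpolate at f = 1/2 with slerp weights a = sin((1−f)δ)/sin δ ≈ 0.659, b = sin(fδ)/sin δ ≈ 0.659.
p = a·p₁ + b·p₂ ≈ (0.095, 0.993, -0.067); φ = arcsin(p_z) ≈ -3.82°, λ = atan2(p_y, p_x) ≈ 84.55°.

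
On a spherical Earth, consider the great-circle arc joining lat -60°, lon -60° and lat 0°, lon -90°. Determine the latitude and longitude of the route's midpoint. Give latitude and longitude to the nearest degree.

Write both endpoints as unit vectors p₁, p₂ with components (cos φ cos λ, cos φ sin λ, sin φ).
The central angle between the endpoints is δ = arccos(p₁·p₂) ≈ 1.123 rad (64.3°).
Interpolate at f = 1/2 with slerp weights a = sin((1−f)δ)/sin δ ≈ 0.591, b = sin(fδ)/sin δ ≈ 0.591.
p = a·p₁ + b·p₂ ≈ (0.148, -0.846, -0.512); φ = arcsin(p_z) ≈ -30.77°, λ = atan2(p_y, p_x) ≈ -80.10°.

≈ lat -31°, lon -80°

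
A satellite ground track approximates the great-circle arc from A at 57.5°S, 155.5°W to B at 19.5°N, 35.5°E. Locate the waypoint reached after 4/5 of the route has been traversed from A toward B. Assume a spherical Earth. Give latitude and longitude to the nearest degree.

Write both endpoints as unit vectors p₁, p₂ with components (cos φ cos λ, cos φ sin λ, sin φ).
The central angle between the endpoints is δ = arccos(p₁·p₂) ≈ 2.463 rad (141.1°).
Interpolate at f = 4/5 with slerp weights a = sin((1−f)δ)/sin δ ≈ 0.754, b = sin(fδ)/sin δ ≈ 1.468.
p = a·p₁ + b·p₂ ≈ (0.758, 0.636, -0.146); φ = arcsin(p_z) ≈ -8.38°, λ = atan2(p_y, p_x) ≈ 39.98°.

≈ 8°S, 40°E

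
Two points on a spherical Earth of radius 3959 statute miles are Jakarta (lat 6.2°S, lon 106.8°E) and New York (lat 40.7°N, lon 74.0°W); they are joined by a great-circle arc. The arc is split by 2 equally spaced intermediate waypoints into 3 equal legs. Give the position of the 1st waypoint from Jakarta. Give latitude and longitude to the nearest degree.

≈ lat 42°N, lon 108°E

From cos δ = sin φ₁ sin φ₂ + cos φ₁ cos φ₂ cos Δλ, the central angle is δ ≈ 2.539 rad (145.5°).
Interpolate at f = 1/3 with slerp weights a = sin((1−f)δ)/sin δ ≈ 1.752, b = sin(fδ)/sin δ ≈ 1.322.
p = a·p₁ + b·p₂ ≈ (-0.227, 0.704, 0.673); φ = arcsin(p_z) ≈ 42.29°, λ = atan2(p_y, p_x) ≈ 107.88°.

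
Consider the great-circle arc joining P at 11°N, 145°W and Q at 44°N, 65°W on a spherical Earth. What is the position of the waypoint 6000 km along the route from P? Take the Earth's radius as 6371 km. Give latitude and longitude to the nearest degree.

≈ 41°N, 94°W

Write both endpoints as unit vectors p₁, p₂ with components (cos φ cos λ, cos φ sin λ, sin φ).
The central angle between the endpoints is δ = arccos(p₁·p₂) ≈ 1.313 rad (75.2°). The total great-circle distance is δ·R ≈ 1.313 × 6371 ≈ 8364 km, so the target fraction is f = 6000/8364 ≈ 0.717.
Interpolate at f ≈ 0.717 with slerp weights a = sin((1−f)δ)/sin δ ≈ 0.375, b = sin(fδ)/sin δ ≈ 0.836.
p = a·p₁ + b·p₂ ≈ (-0.047, -0.756, 0.652); φ = arcsin(p_z) ≈ 40.73°, λ = atan2(p_y, p_x) ≈ -93.58°.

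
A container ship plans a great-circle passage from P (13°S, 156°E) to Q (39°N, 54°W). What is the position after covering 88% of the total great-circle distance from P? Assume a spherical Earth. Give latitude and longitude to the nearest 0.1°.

The haversine formula gives a central angle δ ≈ 2.494 rad (142.9°) between the endpoints.
Interpolate at f = 0.88 with slerp weights a = sin((1−f)δ)/sin δ ≈ 0.488, b = sin(fδ)/sin δ ≈ 1.345.
p = a·p₁ + b·p₂ ≈ (0.180, -0.652, 0.737); φ = arcsin(p_z) ≈ 47.44°, λ = atan2(p_y, p_x) ≈ -74.60°.

≈ (47.4°N, 74.6°W)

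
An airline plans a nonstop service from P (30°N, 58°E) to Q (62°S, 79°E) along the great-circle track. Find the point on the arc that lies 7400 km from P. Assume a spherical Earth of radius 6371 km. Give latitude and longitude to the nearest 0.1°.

Write both endpoints as unit vectors p₁, p₂ with components (cos φ cos λ, cos φ sin λ, sin φ).
The central angle between the endpoints is δ = arccos(p₁·p₂) ≈ 1.633 rad (93.5°). The total great-circle distance is δ·R ≈ 1.633 × 6371 ≈ 10402 km, so the target fraction is f = 7400/10402 ≈ 0.711.
Interpolate at f ≈ 0.711 with slerp weights a = sin((1−f)δ)/sin δ ≈ 0.455, b = sin(fδ)/sin δ ≈ 0.919.
p = a·p₁ + b·p₂ ≈ (0.291, 0.758, -0.584); φ = arcsin(p_z) ≈ -35.74°, λ = atan2(p_y, p_x) ≈ 68.98°.

≈ (35.7°S, 69.0°E)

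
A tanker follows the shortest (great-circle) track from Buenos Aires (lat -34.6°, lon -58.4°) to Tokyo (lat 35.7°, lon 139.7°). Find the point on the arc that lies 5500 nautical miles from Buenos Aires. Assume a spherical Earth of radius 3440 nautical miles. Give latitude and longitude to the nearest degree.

≈ lat 9°, lon -144°

Write both endpoints as unit vectors p₁, p₂ with components (cos φ cos λ, cos φ sin λ, sin φ).
The central angle between the endpoints is δ = arccos(p₁·p₂) ≈ 2.883 rad (165.2°). The total great-circle distance is δ·R ≈ 2.883 × 3440 ≈ 9917 nmi, so the target fraction is f = 5500/9917 ≈ 0.555.
Interpolate at f ≈ 0.555 with slerp weights a = sin((1−f)δ)/sin δ ≈ 3.750, b = sin(fδ)/sin δ ≈ 3.908.
p = a·p₁ + b·p₂ ≈ (-0.803, -0.576, 0.151); φ = arcsin(p_z) ≈ 8.69°, λ = atan2(p_y, p_x) ≈ -144.33°.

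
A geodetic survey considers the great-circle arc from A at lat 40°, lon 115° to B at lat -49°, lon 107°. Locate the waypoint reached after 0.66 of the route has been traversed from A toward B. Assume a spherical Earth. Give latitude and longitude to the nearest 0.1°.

From cos δ = sin φ₁ sin φ₂ + cos φ₁ cos φ₂ cos Δλ, the central angle is δ ≈ 1.558 rad (89.3°).
Interpolate at f = 0.66 with slerp weights a = sin((1−f)δ)/sin δ ≈ 0.505, b = sin(fδ)/sin δ ≈ 0.857.
p = a·p₁ + b·p₂ ≈ (-0.328, 0.888, -0.322); φ = arcsin(p_z) ≈ -18.76°, λ = atan2(p_y, p_x) ≈ 110.26°.

≈ lat -18.8°, lon 110.3°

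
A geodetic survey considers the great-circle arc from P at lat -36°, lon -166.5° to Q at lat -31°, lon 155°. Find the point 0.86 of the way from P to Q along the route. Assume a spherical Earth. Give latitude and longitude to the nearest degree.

Write both endpoints as unit vectors p₁, p₂ with components (cos φ cos λ, cos φ sin λ, sin φ).
The central angle between the endpoints is δ = arccos(p₁·p₂) ≈ 0.563 rad (32.3°).
Interpolate at f = 0.86 with slerp weights a = sin((1−f)δ)/sin δ ≈ 0.148, b = sin(fδ)/sin δ ≈ 0.872.
p = a·p₁ + b·p₂ ≈ (-0.794, 0.288, -0.536); φ = arcsin(p_z) ≈ -32.41°, λ = atan2(p_y, p_x) ≈ 160.05°.

≈ lat -32°, lon 160°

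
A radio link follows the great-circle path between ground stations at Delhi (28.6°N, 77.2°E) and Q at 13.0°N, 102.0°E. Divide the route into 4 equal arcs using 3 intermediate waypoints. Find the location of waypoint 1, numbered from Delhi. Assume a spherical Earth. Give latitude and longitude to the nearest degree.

≈ 25°N, 84°E

Write both endpoints as unit vectors p₁, p₂ with components (cos φ cos λ, cos φ sin λ, sin φ).
The central angle between the endpoints is δ = arccos(p₁·p₂) ≈ 0.486 rad (27.8°).
Interpolate at f = 1/4 with slerp weights a = sin((1−f)δ)/sin δ ≈ 0.763, b = sin(fδ)/sin δ ≈ 0.259.
p = a·p₁ + b·p₂ ≈ (0.096, 0.901, 0.424); φ = arcsin(p_z) ≈ 25.07°, λ = atan2(p_y, p_x) ≈ 83.92°.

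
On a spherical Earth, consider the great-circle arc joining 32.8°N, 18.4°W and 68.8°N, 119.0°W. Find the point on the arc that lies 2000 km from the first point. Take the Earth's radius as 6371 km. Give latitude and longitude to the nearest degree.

≈ 49°N, 29°W

Convert each endpoint to a unit vector on the sphere (x = cos φ cos λ, y = cos φ sin λ, z = sin φ).
The central angle between the endpoints is δ = arccos(p₁·p₂) ≈ 1.105 rad (63.3°). The total great-circle distance is δ·R ≈ 1.105 × 6371 ≈ 7040 km, so the target fraction is f = 2000/7040 ≈ 0.284.
Interpolate at f ≈ 0.284 with slerp weights a = sin((1−f)δ)/sin δ ≈ 0.796, b = sin(fδ)/sin δ ≈ 0.346.
p = a·p₁ + b·p₂ ≈ (0.574, -0.320, 0.753); φ = arcsin(p_z) ≈ 48.88°, λ = atan2(p_y, p_x) ≈ -29.17°.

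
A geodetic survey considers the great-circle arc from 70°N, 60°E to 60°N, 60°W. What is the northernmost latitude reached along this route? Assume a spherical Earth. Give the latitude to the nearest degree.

≈ 78°N

The great circle lies in the plane with unit normal n̂ = (p₁ × p₂)/|p₁ × p₂|.
Here n̂_z ≈ -0.216; the vertex latitude is φ_max = arccos|n̂_z| ≈ 77.5°.
Check via Clairaut: cos φ_max = |cos φ₁| · sin C = cos(70.0°)·sin(39.2°) ≈ 0.216, again giving ≈ 77.5°.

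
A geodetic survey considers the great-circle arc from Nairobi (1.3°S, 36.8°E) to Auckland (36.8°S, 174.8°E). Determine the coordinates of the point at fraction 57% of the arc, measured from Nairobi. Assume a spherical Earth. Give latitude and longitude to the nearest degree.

The haversine formula gives a central angle δ ≈ 2.191 rad (125.5°) between the endpoints.
Interpolate at f = 0.57 with slerp weights a = sin((1−f)δ)/sin δ ≈ 0.994, b = sin(fδ)/sin δ ≈ 1.166.
p = a·p₁ + b·p₂ ≈ (-0.134, 0.680, -0.721); φ = arcsin(p_z) ≈ -46.13°, λ = atan2(p_y, p_x) ≈ 101.14°.

≈ (46°S, 101°E)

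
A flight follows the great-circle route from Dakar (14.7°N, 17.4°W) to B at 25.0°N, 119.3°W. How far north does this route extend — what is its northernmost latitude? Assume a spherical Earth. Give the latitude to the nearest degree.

≈ 31°N

The great circle lies in the plane with unit normal n̂ = (p₁ × p₂)/|p₁ × p₂|.
Here n̂_z ≈ -0.860; the vertex latitude is φ_max = arccos|n̂_z| ≈ 30.7°.
Check via Clairaut: cos φ_max = |cos φ₁| · sin C = cos(14.7°)·sin(62.8°) ≈ 0.860, again giving ≈ 30.7°.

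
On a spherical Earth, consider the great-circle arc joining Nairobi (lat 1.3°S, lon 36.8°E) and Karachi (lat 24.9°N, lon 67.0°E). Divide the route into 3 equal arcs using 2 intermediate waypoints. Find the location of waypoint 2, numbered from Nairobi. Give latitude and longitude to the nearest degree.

≈ lat 17°N, lon 56°E

The haversine formula gives a central angle δ ≈ 0.685 rad (39.3°) between the endpoints.
Interpolate at f = 2/3 with slerp weights a = sin((1−f)δ)/sin δ ≈ 0.358, b = sin(fδ)/sin δ ≈ 0.697.
p = a·p₁ + b·p₂ ≈ (0.533, 0.796, 0.285); φ = arcsin(p_z) ≈ 16.58°, λ = atan2(p_y, p_x) ≈ 56.18°.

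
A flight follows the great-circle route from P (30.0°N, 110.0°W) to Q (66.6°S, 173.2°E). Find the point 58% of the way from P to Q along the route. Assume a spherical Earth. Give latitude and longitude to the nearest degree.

≈ (30°S, 136°W)

Convert each endpoint to a unit vector on the sphere (x = cos φ cos λ, y = cos φ sin λ, z = sin φ).
The central angle between the endpoints is δ = arccos(p₁·p₂) ≈ 1.961 rad (112.4°).
Interpolate at f = 0.58 with slerp weights a = sin((1−f)δ)/sin δ ≈ 0.793, b = sin(fδ)/sin δ ≈ 0.981.
p = a·p₁ + b·p₂ ≈ (-0.622, -0.599, -0.504); φ = arcsin(p_z) ≈ -30.26°, λ = atan2(p_y, p_x) ≈ -136.06°.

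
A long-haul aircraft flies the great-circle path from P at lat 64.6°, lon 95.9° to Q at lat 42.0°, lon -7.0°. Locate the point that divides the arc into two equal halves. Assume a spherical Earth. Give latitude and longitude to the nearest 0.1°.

Convert each endpoint to a unit vector on the sphere (x = cos φ cos λ, y = cos φ sin λ, z = sin φ).
The central angle between the endpoints is δ = arccos(p₁·p₂) ≈ 1.008 rad (57.8°).
Interpolate at f = 1/2 with slerp weights a = sin((1−f)δ)/sin δ ≈ 0.571, b = sin(fδ)/sin δ ≈ 0.571.
p = a·p₁ + b·p₂ ≈ (0.396, 0.192, 0.898); φ = arcsin(p_z) ≈ 63.89°, λ = atan2(p_y, p_x) ≈ 25.86°.

≈ lat 63.9°, lon 25.9°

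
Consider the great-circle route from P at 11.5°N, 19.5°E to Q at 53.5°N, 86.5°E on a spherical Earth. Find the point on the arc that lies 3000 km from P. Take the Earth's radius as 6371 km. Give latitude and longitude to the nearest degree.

Write both endpoints as unit vectors p₁, p₂ with components (cos φ cos λ, cos φ sin λ, sin φ).
The central angle between the endpoints is δ = arccos(p₁·p₂) ≈ 1.172 rad (67.2°). The total great-circle distance is δ·R ≈ 1.172 × 6371 ≈ 7469 km, so the target fraction is f = 3000/7469 ≈ 0.402.
Interpolate at f ≈ 0.402 with slerp weights a = sin((1−f)δ)/sin δ ≈ 0.700, b = sin(fδ)/sin δ ≈ 0.492.
p = a·p₁ + b·p₂ ≈ (0.665, 0.521, 0.535); φ = arcsin(p_z) ≈ 32.36°, λ = atan2(p_y, p_x) ≈ 38.11°.

≈ 32°N, 38°E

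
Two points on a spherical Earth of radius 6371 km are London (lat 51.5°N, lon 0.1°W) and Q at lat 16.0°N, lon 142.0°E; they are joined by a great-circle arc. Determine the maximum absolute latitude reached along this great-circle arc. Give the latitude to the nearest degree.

The great circle lies in the plane with unit normal n̂ = (p₁ × p₂)/|p₁ × p₂|.
Here n̂_z ≈ +0.380; the vertex latitude is φ_max = arccos|n̂_z| ≈ 67.6°.

≈ 68°N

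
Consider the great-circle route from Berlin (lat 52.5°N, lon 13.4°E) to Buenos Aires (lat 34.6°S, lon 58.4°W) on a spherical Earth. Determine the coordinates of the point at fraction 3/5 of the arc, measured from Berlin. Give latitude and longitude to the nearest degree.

Write both endpoints as unit vectors p₁, p₂ with components (cos φ cos λ, cos φ sin λ, sin φ).
The central angle between the endpoints is δ = arccos(p₁·p₂) ≈ 1.869 rad (107.1°).
Interpolate at f = 3/5 with slerp weights a = sin((1−f)δ)/sin δ ≈ 0.711, b = sin(fδ)/sin δ ≈ 0.942.
p = a·p₁ + b·p₂ ≈ (0.828, -0.560, 0.029); φ = arcsin(p_z) ≈ 1.68°, λ = atan2(p_y, p_x) ≈ -34.10°.

≈ lat 2°N, lon 34°W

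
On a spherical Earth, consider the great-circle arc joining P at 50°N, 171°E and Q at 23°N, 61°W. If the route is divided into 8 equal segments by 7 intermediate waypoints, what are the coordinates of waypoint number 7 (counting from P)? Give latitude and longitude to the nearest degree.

≈ 33°N, 68°W

The haversine formula gives a central angle δ ≈ 1.636 rad (93.7°) between the endpoints.
Interpolate at f = 7/8 with slerp weights a = sin((1−f)δ)/sin δ ≈ 0.203, b = sin(fδ)/sin δ ≈ 0.992.
p = a·p₁ + b·p₂ ≈ (0.314, -0.779, 0.544); φ = arcsin(p_z) ≈ 32.93°, λ = atan2(p_y, p_x) ≈ -68.05°.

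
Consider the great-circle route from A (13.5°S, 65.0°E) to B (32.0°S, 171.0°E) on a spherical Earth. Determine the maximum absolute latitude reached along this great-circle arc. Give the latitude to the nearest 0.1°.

≈ 37.2°S

The great circle lies in the plane with unit normal n̂ = (p₁ × p₂)/|p₁ × p₂|.
Here n̂_z ≈ +0.797; the vertex latitude is φ_max = arccos|n̂_z| ≈ 37.2°.
Check via Clairaut: cos φ_max = |cos φ₁| · sin C = cos(13.5°)·sin(125.0°) ≈ 0.797, again giving ≈ 37.2°.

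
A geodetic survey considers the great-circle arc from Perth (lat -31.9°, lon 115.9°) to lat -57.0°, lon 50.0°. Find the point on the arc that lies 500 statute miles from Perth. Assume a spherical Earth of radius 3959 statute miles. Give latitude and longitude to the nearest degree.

≈ lat -37°, lon 110°

Convert each endpoint to a unit vector on the sphere (x = cos φ cos λ, y = cos φ sin λ, z = sin φ).
The central angle between the endpoints is δ = arccos(p₁·p₂) ≈ 0.887 rad (50.8°). The total great-circle distance is δ·R ≈ 0.887 × 3959 ≈ 3510 mi, so the target fraction is f = 500/3510 ≈ 0.142.
Interpolate at f ≈ 0.142 with slerp weights a = sin((1−f)δ)/sin δ ≈ 0.889, b = sin(fδ)/sin δ ≈ 0.163.
p = a·p₁ + b·p₂ ≈ (-0.273, 0.747, -0.606); φ = arcsin(p_z) ≈ -37.32°, λ = atan2(p_y, p_x) ≈ 110.07°.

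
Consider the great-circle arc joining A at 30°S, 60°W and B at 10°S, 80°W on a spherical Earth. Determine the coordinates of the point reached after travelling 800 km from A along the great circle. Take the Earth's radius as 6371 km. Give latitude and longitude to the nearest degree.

≈ 25°S, 66°W

Convert each endpoint to a unit vector on the sphere (x = cos φ cos λ, y = cos φ sin λ, z = sin φ).
The central angle between the endpoints is δ = arccos(p₁·p₂) ≈ 0.477 rad (27.3°). The total great-circle distance is δ·R ≈ 0.477 × 6371 ≈ 3041 km, so the target fraction is f = 800/3041 ≈ 0.263.
Interpolate at f ≈ 0.263 with slerp weights a = sin((1−f)δ)/sin δ ≈ 0.750, b = sin(fδ)/sin δ ≈ 0.273.
p = a·p₁ + b·p₂ ≈ (0.371, -0.827, -0.422); φ = arcsin(p_z) ≈ -24.98°, λ = atan2(p_y, p_x) ≈ -65.81°.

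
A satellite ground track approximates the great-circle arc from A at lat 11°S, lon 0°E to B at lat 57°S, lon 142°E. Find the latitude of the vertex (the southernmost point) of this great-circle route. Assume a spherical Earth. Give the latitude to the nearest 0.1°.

≈ 70.1°S

The great circle lies in the plane with unit normal n̂ = (p₁ × p₂)/|p₁ × p₂|.
Here n̂_z ≈ +0.341; the vertex latitude is φ_max = arccos|n̂_z| ≈ 70.1°.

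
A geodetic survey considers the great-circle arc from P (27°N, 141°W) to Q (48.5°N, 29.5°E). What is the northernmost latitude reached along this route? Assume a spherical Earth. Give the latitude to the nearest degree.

≈ 84°N

The great circle lies in the plane with unit normal n̂ = (p₁ × p₂)/|p₁ × p₂|.
Here n̂_z ≈ +0.100; the vertex latitude is φ_max = arccos|n̂_z| ≈ 84.2°.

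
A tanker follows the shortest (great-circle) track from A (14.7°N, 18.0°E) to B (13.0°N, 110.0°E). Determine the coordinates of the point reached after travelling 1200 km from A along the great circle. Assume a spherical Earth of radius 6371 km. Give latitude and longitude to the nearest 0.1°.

From cos δ = sin φ₁ sin φ₂ + cos φ₁ cos φ₂ cos Δλ, the central angle is δ ≈ 1.547 rad (88.6°). The total great-circle distance is δ·R ≈ 1.547 × 6371 ≈ 9853 km, so the target fraction is f = 1200/9853 ≈ 0.122.
Interpolate at f ≈ 0.122 with slerp weights a = sin((1−f)δ)/sin δ ≈ 0.978, b = sin(fδ)/sin δ ≈ 0.187.
p = a·p₁ + b·p₂ ≈ (0.837, 0.464, 0.290); φ = arcsin(p_z) ≈ 16.87°, λ = atan2(p_y, p_x) ≈ 28.99°.

≈ (16.9°N, 29.0°E)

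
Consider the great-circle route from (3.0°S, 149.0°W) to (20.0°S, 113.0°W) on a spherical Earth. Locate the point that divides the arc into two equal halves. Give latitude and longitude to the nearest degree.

Convert each endpoint to a unit vector on the sphere (x = cos φ cos λ, y = cos φ sin λ, z = sin φ).
The central angle between the endpoints is δ = arccos(p₁·p₂) ≈ 0.681 rad (39.0°).
Interpolate at f = 1/2 with slerp weights a = sin((1−f)δ)/sin δ ≈ 0.530, b = sin(fδ)/sin δ ≈ 0.530.
p = a·p₁ + b·p₂ ≈ (-0.649, -0.732, -0.209); φ = arcsin(p_z) ≈ -12.07°, λ = atan2(p_y, p_x) ≈ -131.57°.

≈ (12°S, 132°W)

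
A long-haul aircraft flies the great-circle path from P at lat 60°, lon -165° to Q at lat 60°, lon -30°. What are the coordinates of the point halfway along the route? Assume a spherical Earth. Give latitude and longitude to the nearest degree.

≈ lat 78°, lon -97°

Write both endpoints as unit vectors p₁, p₂ with components (cos φ cos λ, cos φ sin λ, sin φ).
The central angle between the endpoints is δ = arccos(p₁·p₂) ≈ 0.960 rad (55.0°).
Interpolate at f = 1/2 with slerp weights a = sin((1−f)δ)/sin δ ≈ 0.564, b = sin(fδ)/sin δ ≈ 0.564.
p = a·p₁ + b·p₂ ≈ (-0.028, -0.214, 0.976); φ = arcsin(p_z) ≈ 77.54°, λ = atan2(p_y, p_x) ≈ -97.50°.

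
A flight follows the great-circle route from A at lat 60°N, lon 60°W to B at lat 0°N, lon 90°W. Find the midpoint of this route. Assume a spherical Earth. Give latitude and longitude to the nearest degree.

≈ lat 31°N, lon 80°W

The haversine formula gives a central angle δ ≈ 1.123 rad (64.3°) between the endpoints.
Interpolate at f = 1/2 with slerp weights a = sin((1−f)δ)/sin δ ≈ 0.591, b = sin(fδ)/sin δ ≈ 0.591.
p = a·p₁ + b·p₂ ≈ (0.148, -0.846, 0.512); φ = arcsin(p_z) ≈ 30.77°, λ = atan2(p_y, p_x) ≈ -80.10°.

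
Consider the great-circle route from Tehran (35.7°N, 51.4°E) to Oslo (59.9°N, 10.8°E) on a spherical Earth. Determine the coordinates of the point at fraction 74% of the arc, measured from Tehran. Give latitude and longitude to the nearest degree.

≈ 55°N, 26°E

From cos δ = sin φ₁ sin φ₂ + cos φ₁ cos φ₂ cos Δλ, the central angle is δ ≈ 0.620 rad (35.5°).
Interpolate at f = 0.74 with slerp weights a = sin((1−f)δ)/sin δ ≈ 0.276, b = sin(fδ)/sin δ ≈ 0.762.
p = a·p₁ + b·p₂ ≈ (0.515, 0.247, 0.821); φ = arcsin(p_z) ≈ 55.14°, λ = atan2(p_y, p_x) ≈ 25.60°.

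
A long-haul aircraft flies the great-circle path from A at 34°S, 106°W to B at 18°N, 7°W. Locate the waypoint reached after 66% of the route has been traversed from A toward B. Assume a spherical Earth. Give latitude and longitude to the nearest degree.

Write both endpoints as unit vectors p₁, p₂ with components (cos φ cos λ, cos φ sin λ, sin φ).
The central angle between the endpoints is δ = arccos(p₁·p₂) ≈ 1.871 rad (107.2°).
Interpolate at f = 0.66 with slerp weights a = sin((1−f)δ)/sin δ ≈ 0.622, b = sin(fδ)/sin δ ≈ 0.989.
p = a·p₁ + b·p₂ ≈ (0.791, -0.610, -0.042); φ = arcsin(p_z) ≈ -2.43°, λ = atan2(p_y, p_x) ≈ -37.66°.

≈ 2°S, 38°W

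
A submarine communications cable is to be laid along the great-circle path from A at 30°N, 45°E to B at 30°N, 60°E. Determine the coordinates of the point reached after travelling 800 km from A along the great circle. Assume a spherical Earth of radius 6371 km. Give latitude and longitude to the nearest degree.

From cos δ = sin φ₁ sin φ₂ + cos φ₁ cos φ₂ cos Δλ, the central angle is δ ≈ 0.227 rad (13.0°). The total great-circle distance is δ·R ≈ 0.227 × 6371 ≈ 1443 km, so the target fraction is f = 800/1443 ≈ 0.554.
Interpolate at f ≈ 0.554 with slerp weights a = sin((1−f)δ)/sin δ ≈ 0.449, b = sin(fδ)/sin δ ≈ 0.558.
p = a·p₁ + b·p₂ ≈ (0.516, 0.693, 0.503); φ = arcsin(p_z) ≈ 30.21°, λ = atan2(p_y, p_x) ≈ 53.31°.

≈ 30°N, 53°E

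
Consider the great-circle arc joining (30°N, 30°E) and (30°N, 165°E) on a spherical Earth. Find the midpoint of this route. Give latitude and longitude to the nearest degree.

≈ (56°N, 97°E)

Convert each endpoint to a unit vector on the sphere (x = cos φ cos λ, y = cos φ sin λ, z = sin φ).
The central angle between the endpoints is δ = arccos(p₁·p₂) ≈ 1.855 rad (106.3°).
Interpolate at f = 1/2 with slerp weights a = sin((1−f)δ)/sin δ ≈ 0.834, b = sin(fδ)/sin δ ≈ 0.834.
p = a·p₁ + b·p₂ ≈ (-0.072, 0.548, 0.834); φ = arcsin(p_z) ≈ 56.46°, λ = atan2(p_y, p_x) ≈ 97.50°.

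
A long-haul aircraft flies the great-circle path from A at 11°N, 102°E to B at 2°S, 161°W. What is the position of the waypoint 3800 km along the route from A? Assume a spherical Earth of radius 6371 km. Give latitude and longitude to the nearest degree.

≈ 9°N, 137°E

Convert each endpoint to a unit vector on the sphere (x = cos φ cos λ, y = cos φ sin λ, z = sin φ).
The central angle between the endpoints is δ = arccos(p₁·p₂) ≈ 1.697 rad (97.3°). The total great-circle distance is δ·R ≈ 1.697 × 6371 ≈ 10814 km, so the target fraction is f = 3800/10814 ≈ 0.351.
Interpolate at f ≈ 0.351 with slerp weights a = sin((1−f)δ)/sin δ ≈ 0.899, b = sin(fδ)/sin δ ≈ 0.566.
p = a·p₁ + b·p₂ ≈ (-0.719, 0.679, 0.152); φ = arcsin(p_z) ≈ 8.73°, λ = atan2(p_y, p_x) ≈ 136.63°.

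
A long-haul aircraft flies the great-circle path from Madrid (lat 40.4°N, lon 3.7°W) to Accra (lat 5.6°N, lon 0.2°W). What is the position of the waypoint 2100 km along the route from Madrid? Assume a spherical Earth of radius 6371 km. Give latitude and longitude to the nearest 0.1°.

≈ lat 21.6°N, lon 1.6°W

Write both endpoints as unit vectors p₁, p₂ with components (cos φ cos λ, cos φ sin λ, sin φ).
The central angle between the endpoints is δ = arccos(p₁·p₂) ≈ 0.610 rad (34.9°). The total great-circle distance is δ·R ≈ 0.610 × 6371 ≈ 3885 km, so the target fraction is f = 2100/3885 ≈ 0.540.
Interpolate at f ≈ 0.540 with slerp weights a = sin((1−f)δ)/sin δ ≈ 0.483, b = sin(fδ)/sin δ ≈ 0.565.
p = a·p₁ + b·p₂ ≈ (0.929, -0.026, 0.368); φ = arcsin(p_z) ≈ 21.60°, λ = atan2(p_y, p_x) ≈ -1.58°.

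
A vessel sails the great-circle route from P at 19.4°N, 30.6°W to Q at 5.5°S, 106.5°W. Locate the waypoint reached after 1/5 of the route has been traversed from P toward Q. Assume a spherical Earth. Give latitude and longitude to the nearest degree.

≈ 16°N, 47°W

From cos δ = sin φ₁ sin φ₂ + cos φ₁ cos φ₂ cos Δλ, the central angle is δ ≈ 1.373 rad (78.6°).
Interpolate at f = 1/5 with slerp weights a = sin((1−f)δ)/sin δ ≈ 0.908, b = sin(fδ)/sin δ ≈ 0.276.
p = a·p₁ + b·p₂ ≈ (0.659, -0.700, 0.275); φ = arcsin(p_z) ≈ 15.97°, λ = atan2(p_y, p_x) ≈ -46.72°.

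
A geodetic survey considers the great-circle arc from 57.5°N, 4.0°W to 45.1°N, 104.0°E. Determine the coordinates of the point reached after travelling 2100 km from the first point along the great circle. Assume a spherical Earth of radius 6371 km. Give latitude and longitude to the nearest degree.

The haversine formula gives a central angle δ ≈ 1.070 rad (61.3°) between the endpoints. The total great-circle distance is δ·R ≈ 1.070 × 6371 ≈ 6816 km, so the target fraction is f = 2100/6816 ≈ 0.308.
Interpolate at f ≈ 0.308 with slerp weights a = sin((1−f)δ)/sin δ ≈ 0.769, b = sin(fδ)/sin δ ≈ 0.369.
p = a·p₁ + b·p₂ ≈ (0.349, 0.224, 0.910); φ = arcsin(p_z) ≈ 65.49°, λ = atan2(p_y, p_x) ≈ 32.67°.

≈ 65°N, 33°E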